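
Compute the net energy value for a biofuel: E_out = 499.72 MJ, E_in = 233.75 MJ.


NEV = E_out - E_in
= 499.72 - 233.75
= 265.9700 MJ

265.9700 MJ


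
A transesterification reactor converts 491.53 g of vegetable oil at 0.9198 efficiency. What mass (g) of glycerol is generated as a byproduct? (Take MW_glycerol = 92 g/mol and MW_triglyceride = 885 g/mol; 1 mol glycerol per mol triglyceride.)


glycerol = oil * conv * (92/885)
= 491.53 * 0.9198 * 92 / 885
= 46.9989 g

46.9989 g


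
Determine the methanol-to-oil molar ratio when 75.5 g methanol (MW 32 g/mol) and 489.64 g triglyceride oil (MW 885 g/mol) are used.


Molar ratio = n_MeOH / n_oil = (MeOH/32) / (oil/885) = (MeOH * 885) / (32 * oil)
= (75.5 * 885) / (32 * 489.64)
= 4.2645

4.2645


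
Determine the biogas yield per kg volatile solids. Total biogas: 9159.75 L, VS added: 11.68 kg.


Y = V / VS
= 9159.75 / 11.68
= 784.2252 L/kg VS

784.2252 L/kg VS


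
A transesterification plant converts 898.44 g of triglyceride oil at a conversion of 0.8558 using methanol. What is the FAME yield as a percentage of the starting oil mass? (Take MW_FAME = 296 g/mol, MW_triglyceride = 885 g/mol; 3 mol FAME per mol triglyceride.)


m_FAME = oil * conv * (3 * 296 / 885) = oil * conv * (888/885)
= 898.44 * 0.8558 * 888 / 885
= 771.4913 g
Y = m_FAME / oil * 100 = conv * (888/885) * 100
= 0.8558 * 888 / 885 * 100
= 85.87%

85.87%


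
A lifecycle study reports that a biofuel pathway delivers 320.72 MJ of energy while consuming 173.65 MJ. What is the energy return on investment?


EROI = E_out / E_in
= 320.72 / 173.65
= 1.8469

1.8469


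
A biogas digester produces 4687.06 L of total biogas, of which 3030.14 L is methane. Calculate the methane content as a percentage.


CH4% = V_CH4 / V_total * 100
= 3030.14 / 4687.06 * 100
= 64.6491%

64.6491%


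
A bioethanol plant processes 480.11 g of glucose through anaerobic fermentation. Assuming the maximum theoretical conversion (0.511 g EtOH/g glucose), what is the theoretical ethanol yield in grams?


Theoretical ethanol yield: m_EtOH = 0.511 * m_glucose
m_EtOH = 0.511 * 480.11 = 245.3362 g

245.3362 g


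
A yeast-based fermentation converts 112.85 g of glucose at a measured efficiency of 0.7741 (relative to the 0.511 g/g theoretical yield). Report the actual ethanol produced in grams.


Actual ethanol: m = 0.511 * 112.85 * 0.7741
m = 44.6395 g

44.6395 g


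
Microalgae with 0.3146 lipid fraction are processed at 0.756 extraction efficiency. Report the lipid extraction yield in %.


Y = lipid_content * extraction_eff * 100
= 0.3146 * 0.756 * 100
= 23.7838%

23.7838%


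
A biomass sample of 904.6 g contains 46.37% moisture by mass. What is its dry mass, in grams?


Wd = Ww * (1 - MC/100)
= 904.6 * (1 - 46.37/100)
= 485.1370 g

485.1370 g


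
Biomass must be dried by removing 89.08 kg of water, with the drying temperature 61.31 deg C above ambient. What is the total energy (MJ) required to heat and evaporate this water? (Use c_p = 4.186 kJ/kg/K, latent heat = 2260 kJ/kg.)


E = m_water * (4.186 * dT + 2260) / 1000
= 89.08 * (4.186 * 61.31 + 2260) / 1000
= 224.1826 MJ

224.1826 MJ


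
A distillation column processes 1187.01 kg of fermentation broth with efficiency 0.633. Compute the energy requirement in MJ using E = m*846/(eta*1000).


E = m * 846 / (eta * 1000)
= 1187.01 * 846 / (0.633 * 1000)
= 1586.4304 MJ

1586.4304 MJ


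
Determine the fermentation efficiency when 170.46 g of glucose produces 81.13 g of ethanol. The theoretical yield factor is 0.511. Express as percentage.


Fermentation efficiency = (actual / (0.511 * glucose)) * 100
= (81.13 / (0.511 * 170.46)) * 100
= 93.1404%

93.1404%


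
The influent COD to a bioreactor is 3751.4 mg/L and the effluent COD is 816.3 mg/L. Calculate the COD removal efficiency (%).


eta = (COD_in - COD_out) / COD_in * 100
= (3751.4 - 816.3) / 3751.4 * 100
= 78.2401%

78.2401%


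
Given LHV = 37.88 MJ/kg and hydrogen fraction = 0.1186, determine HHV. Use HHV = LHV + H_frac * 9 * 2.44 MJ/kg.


HHV = LHV + H_frac * 9 * 2.44
= 37.88 + 0.1186 * 9 * 2.44
= 40.4845 MJ/kg

40.4845 MJ/kg


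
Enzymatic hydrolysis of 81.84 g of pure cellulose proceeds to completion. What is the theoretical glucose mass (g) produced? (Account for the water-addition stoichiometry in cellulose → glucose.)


glucose = cellulose * 180/162
= 81.84 * 180/162
= 90.9333 g

90.9333 g


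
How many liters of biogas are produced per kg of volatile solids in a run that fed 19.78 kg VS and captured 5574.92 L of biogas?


Y = V / VS
= 5574.92 / 19.78
= 281.8463 L/kg VS

281.8463 L/kg VS


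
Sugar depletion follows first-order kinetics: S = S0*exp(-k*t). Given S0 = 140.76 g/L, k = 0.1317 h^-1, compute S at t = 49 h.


S = S0 * exp(-k * t)
S = 140.76 * exp(-0.1317 * 49)
S = 0.2217 g/L

0.2217 g/L


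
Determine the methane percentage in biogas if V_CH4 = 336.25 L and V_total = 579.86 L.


CH4% = V_CH4 / V_total * 100
= 336.25 / 579.86 * 100
= 57.9881%

57.9881%


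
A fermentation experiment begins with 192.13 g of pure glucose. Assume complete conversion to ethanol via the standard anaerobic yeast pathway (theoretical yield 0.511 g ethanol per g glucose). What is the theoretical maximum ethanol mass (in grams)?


Theoretical ethanol yield: m_EtOH = 0.511 * m_glucose
m_EtOH = 0.511 * 192.13 = 98.1784 g

98.1784 g


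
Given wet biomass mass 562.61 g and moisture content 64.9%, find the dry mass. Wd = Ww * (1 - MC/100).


Wd = Ww * (1 - MC/100)
= 562.61 * (1 - 64.9/100)
= 197.4761 g

197.4761 g


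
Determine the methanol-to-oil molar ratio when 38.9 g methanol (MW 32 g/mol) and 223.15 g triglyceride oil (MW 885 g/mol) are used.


Molar ratio = n_MeOH / n_oil = (MeOH/32) / (oil/885) = (MeOH * 885) / (32 * oil)
= (38.9 * 885) / (32 * 223.15)
= 4.8211

4.8211


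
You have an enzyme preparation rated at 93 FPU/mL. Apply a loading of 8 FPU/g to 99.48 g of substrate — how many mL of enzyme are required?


V = dosage * m_sub / activity
V = 8 * 99.48 / 93
V = 8.5574 mL

8.5574 mL


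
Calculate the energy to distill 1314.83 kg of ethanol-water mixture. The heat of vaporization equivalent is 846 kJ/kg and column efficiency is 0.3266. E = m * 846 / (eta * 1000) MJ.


E = m * 846 / (eta * 1000)
= 1314.83 * 846 / (0.3266 * 1000)
= 3405.8364 MJ

3405.8364 MJ


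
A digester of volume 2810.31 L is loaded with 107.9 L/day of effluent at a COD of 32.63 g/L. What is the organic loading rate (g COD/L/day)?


OLR = Q * S / V
= 107.9 * 32.63 / 2810.31
= 1.2528 g/L/day

1.2528 g/L/day


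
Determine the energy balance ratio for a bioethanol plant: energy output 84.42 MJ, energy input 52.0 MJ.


EROI = E_out / E_in
= 84.42 / 52.0
= 1.6235

1.6235


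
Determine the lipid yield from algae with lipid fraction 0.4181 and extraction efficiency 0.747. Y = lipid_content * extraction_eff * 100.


Y = lipid_content * extraction_eff * 100
= 0.4181 * 0.747 * 100
= 31.2321%

31.2321%


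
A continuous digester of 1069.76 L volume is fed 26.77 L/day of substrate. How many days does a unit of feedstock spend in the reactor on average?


HRT = V / Q
= 1069.76 / 26.77
= 39.9612 days

39.9612 days


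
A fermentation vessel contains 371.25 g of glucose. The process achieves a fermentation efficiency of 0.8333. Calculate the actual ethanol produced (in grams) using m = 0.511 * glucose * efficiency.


Actual ethanol: m = 0.511 * 371.25 * 0.8333
m = 158.0843 g

158.0843 g


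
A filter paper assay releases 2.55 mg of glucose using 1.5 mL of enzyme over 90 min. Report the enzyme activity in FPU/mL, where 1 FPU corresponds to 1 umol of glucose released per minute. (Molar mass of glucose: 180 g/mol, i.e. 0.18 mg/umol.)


Activity = glucose_mg / (0.18 mg/umol * V_mL * t_min)
= 2.55 / (0.18 * 1.5 * 90)
= 0.1049 FPU/mL

0.1049 FPU/mL


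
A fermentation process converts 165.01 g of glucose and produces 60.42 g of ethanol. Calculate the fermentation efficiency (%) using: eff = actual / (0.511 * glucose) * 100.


Fermentation efficiency = (actual / (0.511 * glucose)) * 100
= (60.42 / (0.511 * 165.01)) * 100
= 71.6555%

71.6555%


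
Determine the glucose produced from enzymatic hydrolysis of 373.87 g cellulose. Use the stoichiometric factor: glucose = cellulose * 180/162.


glucose = cellulose * 180/162
= 373.87 * 180/162
= 415.4111 g

415.4111 g


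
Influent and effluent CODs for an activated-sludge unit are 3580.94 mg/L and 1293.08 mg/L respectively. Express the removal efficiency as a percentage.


eta = (COD_in - COD_out) / COD_in * 100
= (3580.94 - 1293.08) / 3580.94 * 100
= 63.8899%

63.8899%


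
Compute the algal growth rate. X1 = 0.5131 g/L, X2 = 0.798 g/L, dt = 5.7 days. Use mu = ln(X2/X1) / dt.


mu = ln(X2/X1) / dt
= ln(0.798/0.5131) / 5.7
= 0.0775 per day

0.0775 per day


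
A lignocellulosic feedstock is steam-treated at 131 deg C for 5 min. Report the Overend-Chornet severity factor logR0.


logR0 = log10(t * exp((T - 100) / 14.75))
= log10(5 * exp((131 - 100) / 14.75))
= 1.6117

1.6117


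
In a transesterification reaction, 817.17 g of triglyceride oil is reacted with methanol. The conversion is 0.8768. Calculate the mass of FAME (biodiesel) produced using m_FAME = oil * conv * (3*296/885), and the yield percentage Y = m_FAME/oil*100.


m_FAME = oil * conv * (3 * 296 / 885) = oil * conv * (888/885)
= 817.17 * 0.8768 * 888 / 885
= 718.9235 g
Y = m_FAME / oil * 100 = conv * (888/885) * 100
= 0.8768 * 888 / 885 * 100
= 87.98%

718.9235 g FAME; Y = 87.98%


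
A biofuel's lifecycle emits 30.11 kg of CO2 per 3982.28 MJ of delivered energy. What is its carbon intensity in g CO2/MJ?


CI = CO2 * 1000 / E
= 30.11 * 1000 / 3982.28
= 7.5610 g CO2/MJ

7.5610 g CO2/MJ


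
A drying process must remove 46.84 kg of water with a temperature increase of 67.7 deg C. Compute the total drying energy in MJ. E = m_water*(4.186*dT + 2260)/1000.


E = m_water * (4.186 * dT + 2260) / 1000
= 46.84 * (4.186 * 67.7 + 2260) / 1000
= 119.1325 MJ

119.1325 MJ


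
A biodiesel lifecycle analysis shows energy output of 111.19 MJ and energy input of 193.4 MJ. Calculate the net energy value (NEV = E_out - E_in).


NEV = E_out - E_in
= 111.19 - 193.4
= -82.2100 MJ

-82.2100 MJ


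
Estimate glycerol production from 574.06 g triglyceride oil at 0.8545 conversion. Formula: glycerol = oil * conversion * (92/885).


glycerol = oil * conv * (92/885)
= 574.06 * 0.8545 * 92 / 885
= 50.9934 g

50.9934 g


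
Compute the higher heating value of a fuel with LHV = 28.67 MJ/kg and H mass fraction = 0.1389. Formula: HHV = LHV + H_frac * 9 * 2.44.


HHV = LHV + H_frac * 9 * 2.44
= 28.67 + 0.1389 * 9 * 2.44
= 31.7202 MJ/kg

31.7202 MJ/kg


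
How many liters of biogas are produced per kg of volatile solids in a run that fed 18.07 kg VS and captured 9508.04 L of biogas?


Y = V / VS
= 9508.04 / 18.07
= 526.1782 L/kg VS

526.1782 L/kg VS


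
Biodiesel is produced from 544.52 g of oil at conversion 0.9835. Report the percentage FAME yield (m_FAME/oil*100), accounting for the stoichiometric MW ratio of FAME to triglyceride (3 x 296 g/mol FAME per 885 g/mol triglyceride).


m_FAME = oil * conv * (3 * 296 / 885) = oil * conv * (888/885)
= 544.52 * 0.9835 * 888 / 885
= 537.3508 g
Y = m_FAME / oil * 100 = conv * (888/885) * 100
= 0.9835 * 888 / 885 * 100
= 98.68%

98.68%


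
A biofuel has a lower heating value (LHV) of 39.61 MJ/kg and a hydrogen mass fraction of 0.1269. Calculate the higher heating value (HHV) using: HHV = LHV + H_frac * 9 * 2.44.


HHV = LHV + H_frac * 9 * 2.44
= 39.61 + 0.1269 * 9 * 2.44
= 42.3967 MJ/kg

42.3967 MJ/kg


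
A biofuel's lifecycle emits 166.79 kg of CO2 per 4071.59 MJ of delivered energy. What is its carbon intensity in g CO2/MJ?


CI = CO2 * 1000 / E
= 166.79 * 1000 / 4071.59
= 40.9643 g CO2/MJ

40.9643 g CO2/MJ


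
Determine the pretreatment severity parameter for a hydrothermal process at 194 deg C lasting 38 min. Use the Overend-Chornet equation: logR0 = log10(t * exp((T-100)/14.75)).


logR0 = log10(t * exp((T - 100) / 14.75))
= log10(38 * exp((194 - 100) / 14.75))
= 4.3475

4.3475


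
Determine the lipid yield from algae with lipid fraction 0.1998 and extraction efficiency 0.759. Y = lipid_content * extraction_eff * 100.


Y = lipid_content * extraction_eff * 100
= 0.1998 * 0.759 * 100
= 15.1648%

15.1648%


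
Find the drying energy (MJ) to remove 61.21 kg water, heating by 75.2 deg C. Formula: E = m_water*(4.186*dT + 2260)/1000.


E = m_water * (4.186 * dT + 2260) / 1000
= 61.21 * (4.186 * 75.2 + 2260) / 1000
= 157.6027 MJ

157.6027 MJ


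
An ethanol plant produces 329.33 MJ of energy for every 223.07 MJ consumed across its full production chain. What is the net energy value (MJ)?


NEV = E_out - E_in
= 329.33 - 223.07
= 106.2600 MJ

106.2600 MJ


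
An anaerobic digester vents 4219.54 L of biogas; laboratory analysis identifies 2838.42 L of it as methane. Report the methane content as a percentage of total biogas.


CH4% = V_CH4 / V_total * 100
= 2838.42 / 4219.54 * 100
= 67.2685%

67.2685%


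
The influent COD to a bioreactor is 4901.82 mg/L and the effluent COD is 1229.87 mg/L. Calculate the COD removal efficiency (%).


eta = (COD_in - COD_out) / COD_in * 100
= (4901.82 - 1229.87) / 4901.82 * 100
= 74.9099%

74.9099%


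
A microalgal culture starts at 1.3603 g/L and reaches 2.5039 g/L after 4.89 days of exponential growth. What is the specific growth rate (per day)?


mu = ln(X2/X1) / dt
= ln(2.5039/1.3603) / 4.89
= 0.1248 per day

0.1248 per day


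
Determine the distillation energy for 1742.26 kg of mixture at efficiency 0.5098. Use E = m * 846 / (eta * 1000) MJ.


E = m * 846 / (eta * 1000)
= 1742.26 * 846 / (0.5098 * 1000)
= 2891.2357 MJ

2891.2357 MJ


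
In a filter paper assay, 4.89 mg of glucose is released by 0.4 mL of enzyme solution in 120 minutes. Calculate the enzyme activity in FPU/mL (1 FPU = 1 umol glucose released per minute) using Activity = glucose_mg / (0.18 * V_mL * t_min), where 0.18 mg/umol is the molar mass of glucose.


Activity = glucose_mg / (0.18 mg/umol * V_mL * t_min)
= 4.89 / (0.18 * 0.4 * 120)
= 0.5660 FPU/mL

0.5660 FPU/mL


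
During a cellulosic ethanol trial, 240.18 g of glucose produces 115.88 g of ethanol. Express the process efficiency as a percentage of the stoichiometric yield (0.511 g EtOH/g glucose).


Fermentation efficiency = (actual / (0.511 * glucose)) * 100
= (115.88 / (0.511 * 240.18)) * 100
= 94.4171%

94.4171%


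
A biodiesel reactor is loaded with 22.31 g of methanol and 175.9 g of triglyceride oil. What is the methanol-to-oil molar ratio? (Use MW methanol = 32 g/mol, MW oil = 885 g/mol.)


Molar ratio = n_MeOH / n_oil = (MeOH/32) / (oil/885) = (MeOH * 885) / (32 * oil)
= (22.31 * 885) / (32 * 175.9)
= 3.5077

3.5077


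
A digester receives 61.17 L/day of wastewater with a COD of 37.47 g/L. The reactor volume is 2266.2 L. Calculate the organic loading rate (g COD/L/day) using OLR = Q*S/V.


OLR = Q * S / V
= 61.17 * 37.47 / 2266.2
= 1.0114 g/L/day

1.0114 g/L/day


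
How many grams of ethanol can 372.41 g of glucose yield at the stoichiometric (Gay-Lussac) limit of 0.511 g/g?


Theoretical ethanol yield: m_EtOH = 0.511 * m_glucose
m_EtOH = 0.511 * 372.41 = 190.3015 g

190.3015 g


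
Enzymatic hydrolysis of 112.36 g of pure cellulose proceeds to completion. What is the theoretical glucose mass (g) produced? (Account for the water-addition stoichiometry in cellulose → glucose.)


glucose = cellulose * 180/162
= 112.36 * 180/162
= 124.8444 g

124.8444 g


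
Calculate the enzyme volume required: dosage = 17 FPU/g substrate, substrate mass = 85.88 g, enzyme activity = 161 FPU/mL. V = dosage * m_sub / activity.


V = dosage * m_sub / activity
V = 17 * 85.88 / 161
V = 9.0681 mL

9.0681 mL


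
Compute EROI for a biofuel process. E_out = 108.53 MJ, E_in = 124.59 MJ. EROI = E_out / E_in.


EROI = E_out / E_in
= 108.53 / 124.59
= 0.8711

0.8711


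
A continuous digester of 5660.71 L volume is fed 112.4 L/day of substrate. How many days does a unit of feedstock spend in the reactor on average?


HRT = V / Q
= 5660.71 / 112.4
= 50.3622 days

50.3622 days


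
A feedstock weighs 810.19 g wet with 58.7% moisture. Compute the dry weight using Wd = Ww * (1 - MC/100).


Wd = Ww * (1 - MC/100)
= 810.19 * (1 - 58.7/100)
= 334.6085 g

334.6085 g


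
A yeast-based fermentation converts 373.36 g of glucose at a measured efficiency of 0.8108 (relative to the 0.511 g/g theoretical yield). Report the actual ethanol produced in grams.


Actual ethanol: m = 0.511 * 373.36 * 0.8108
m = 154.6901 g

154.6901 g


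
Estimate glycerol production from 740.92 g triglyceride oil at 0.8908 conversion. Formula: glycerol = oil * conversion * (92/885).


glycerol = oil * conv * (92/885)
= 740.92 * 0.8908 * 92 / 885
= 68.6114 g

68.6114 g


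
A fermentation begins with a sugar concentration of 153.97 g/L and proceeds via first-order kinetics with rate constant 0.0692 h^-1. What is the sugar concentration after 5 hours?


S = S0 * exp(-k * t)
S = 153.97 * exp(-0.0692 * 5)
S = 108.9357 g/L

108.9357 g/L


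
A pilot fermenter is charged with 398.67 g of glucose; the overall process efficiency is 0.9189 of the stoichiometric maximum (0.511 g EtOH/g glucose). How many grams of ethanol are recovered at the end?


Actual ethanol: m = 0.511 * 398.67 * 0.9189
m = 187.1986 g

187.1986 g


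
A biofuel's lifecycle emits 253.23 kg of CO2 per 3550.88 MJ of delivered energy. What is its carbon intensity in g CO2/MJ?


CI = CO2 * 1000 / E
= 253.23 * 1000 / 3550.88
= 71.3147 g CO2/MJ

71.3147 g CO2/MJ


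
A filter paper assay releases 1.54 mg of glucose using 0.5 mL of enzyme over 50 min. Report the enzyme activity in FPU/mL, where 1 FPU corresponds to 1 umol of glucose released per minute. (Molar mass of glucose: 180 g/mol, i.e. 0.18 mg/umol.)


Activity = glucose_mg / (0.18 mg/umol * V_mL * t_min)
= 1.54 / (0.18 * 0.5 * 50)
= 0.3422 FPU/mL

0.3422 FPU/mL


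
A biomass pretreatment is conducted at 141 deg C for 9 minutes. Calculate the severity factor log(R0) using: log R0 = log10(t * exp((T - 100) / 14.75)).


logR0 = log10(t * exp((T - 100) / 14.75))
= log10(9 * exp((141 - 100) / 14.75))
= 2.1614

2.1614


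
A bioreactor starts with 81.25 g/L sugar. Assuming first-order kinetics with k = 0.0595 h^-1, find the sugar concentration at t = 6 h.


S = S0 * exp(-k * t)
S = 81.25 * exp(-0.0595 * 6)
S = 56.8565 g/L

56.8565 g/L


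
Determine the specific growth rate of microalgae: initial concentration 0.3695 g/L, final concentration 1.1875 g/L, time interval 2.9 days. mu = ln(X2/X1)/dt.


mu = ln(X2/X1) / dt
= ln(1.1875/0.3695) / 2.9
= 0.4026 per day

0.4026 per day


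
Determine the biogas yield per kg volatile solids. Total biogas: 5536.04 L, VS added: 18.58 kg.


Y = V / VS
= 5536.04 / 18.58
= 297.9569 L/kg VS

297.9569 L/kg VS


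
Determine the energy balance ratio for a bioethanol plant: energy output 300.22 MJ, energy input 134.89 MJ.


EROI = E_out / E_in
= 300.22 / 134.89
= 2.2257

2.2257


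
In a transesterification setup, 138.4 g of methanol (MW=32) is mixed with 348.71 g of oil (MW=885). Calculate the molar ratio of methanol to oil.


Molar ratio = n_MeOH / n_oil = (MeOH/32) / (oil/885) = (MeOH * 885) / (32 * oil)
= (138.4 * 885) / (32 * 348.71)
= 10.9765

10.9765


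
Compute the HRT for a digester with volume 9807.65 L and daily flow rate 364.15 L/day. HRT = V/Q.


HRT = V / Q
= 9807.65 / 364.15
= 26.9330 days

26.9330 days


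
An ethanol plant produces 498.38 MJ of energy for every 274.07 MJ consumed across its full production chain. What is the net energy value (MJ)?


NEV = E_out - E_in
= 498.38 - 274.07
= 224.3100 MJ

224.3100 MJ


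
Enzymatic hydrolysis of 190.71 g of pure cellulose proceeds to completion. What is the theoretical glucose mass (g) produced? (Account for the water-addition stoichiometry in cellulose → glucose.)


glucose = cellulose * 180/162
= 190.71 * 180/162
= 211.9000 g

211.9000 g


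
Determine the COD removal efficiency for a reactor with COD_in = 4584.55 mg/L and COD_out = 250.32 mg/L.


eta = (COD_in - COD_out) / COD_in * 100
= (4584.55 - 250.32) / 4584.55 * 100
= 94.5399%

94.5399%


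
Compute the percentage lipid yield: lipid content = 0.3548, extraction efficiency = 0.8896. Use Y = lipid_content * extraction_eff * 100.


Y = lipid_content * extraction_eff * 100
= 0.3548 * 0.8896 * 100
= 31.5630%

31.5630%


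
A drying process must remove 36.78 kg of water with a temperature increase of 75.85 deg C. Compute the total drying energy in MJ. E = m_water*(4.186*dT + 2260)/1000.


E = m_water * (4.186 * dT + 2260) / 1000
= 36.78 * (4.186 * 75.85 + 2260) / 1000
= 94.8007 MJ

94.8007 MJ


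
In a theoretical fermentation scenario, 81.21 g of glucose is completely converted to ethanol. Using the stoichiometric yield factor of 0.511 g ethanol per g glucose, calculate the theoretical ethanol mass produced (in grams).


Theoretical ethanol yield: m_EtOH = 0.511 * m_glucose
m_EtOH = 0.511 * 81.21 = 41.4983 g

41.4983 g


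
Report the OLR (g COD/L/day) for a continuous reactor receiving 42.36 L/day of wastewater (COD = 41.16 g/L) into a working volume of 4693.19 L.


OLR = Q * S / V
= 42.36 * 41.16 / 4693.19
= 0.3715 g/L/day

0.3715 g/L/day


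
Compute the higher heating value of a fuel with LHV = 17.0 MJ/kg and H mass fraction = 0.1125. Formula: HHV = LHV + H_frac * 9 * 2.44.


HHV = LHV + H_frac * 9 * 2.44
= 17.0 + 0.1125 * 9 * 2.44
= 19.4705 MJ/kg

19.4705 MJ/kg


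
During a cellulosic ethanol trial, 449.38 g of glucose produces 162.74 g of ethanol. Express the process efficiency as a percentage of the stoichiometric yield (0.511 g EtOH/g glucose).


Fermentation efficiency = (actual / (0.511 * glucose)) * 100
= (162.74 / (0.511 * 449.38)) * 100
= 70.8695%

70.8695%


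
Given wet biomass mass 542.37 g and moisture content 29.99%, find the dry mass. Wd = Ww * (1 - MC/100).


Wd = Ww * (1 - MC/100)
= 542.37 * (1 - 29.99/100)
= 379.7132 g

379.7132 g


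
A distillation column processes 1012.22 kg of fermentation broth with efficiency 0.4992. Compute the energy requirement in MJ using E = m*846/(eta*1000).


E = m * 846 / (eta * 1000)
= 1012.22 * 846 / (0.4992 * 1000)
= 1715.4209 MJ

1715.4209 MJ


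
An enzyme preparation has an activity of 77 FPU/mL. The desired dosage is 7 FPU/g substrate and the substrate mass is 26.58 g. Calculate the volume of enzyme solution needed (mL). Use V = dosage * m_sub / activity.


V = dosage * m_sub / activity
V = 7 * 26.58 / 77
V = 2.4164 mL

2.4164 mL


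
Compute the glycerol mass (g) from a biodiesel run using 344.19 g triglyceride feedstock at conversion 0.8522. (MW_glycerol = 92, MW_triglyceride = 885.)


glycerol = oil * conv * (92/885)
= 344.19 * 0.8522 * 92 / 885
= 30.4919 g

30.4919 g


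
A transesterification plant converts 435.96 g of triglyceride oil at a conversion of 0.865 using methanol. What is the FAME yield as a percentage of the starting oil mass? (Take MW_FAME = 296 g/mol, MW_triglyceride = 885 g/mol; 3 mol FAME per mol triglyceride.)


m_FAME = oil * conv * (3 * 296 / 885) = oil * conv * (888/885)
= 435.96 * 0.865 * 888 / 885
= 378.3837 g
Y = m_FAME / oil * 100 = conv * (888/885) * 100
= 0.865 * 888 / 885 * 100
= 86.79%

86.79%


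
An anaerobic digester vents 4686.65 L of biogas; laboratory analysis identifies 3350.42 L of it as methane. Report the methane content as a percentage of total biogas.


CH4% = V_CH4 / V_total * 100
= 3350.42 / 4686.65 * 100
= 71.4886%

71.4886%


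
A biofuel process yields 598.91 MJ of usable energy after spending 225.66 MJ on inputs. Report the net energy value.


NEV = E_out - E_in
= 598.91 - 225.66
= 373.2500 MJ

373.2500 MJ


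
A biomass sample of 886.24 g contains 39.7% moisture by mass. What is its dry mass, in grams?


Wd = Ww * (1 - MC/100)
= 886.24 * (1 - 39.7/100)
= 534.4027 g

534.4027 g


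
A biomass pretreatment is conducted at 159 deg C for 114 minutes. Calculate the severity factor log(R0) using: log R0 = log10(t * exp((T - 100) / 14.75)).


logR0 = log10(t * exp((T - 100) / 14.75))
= log10(114 * exp((159 - 100) / 14.75))
= 3.7941

3.7941


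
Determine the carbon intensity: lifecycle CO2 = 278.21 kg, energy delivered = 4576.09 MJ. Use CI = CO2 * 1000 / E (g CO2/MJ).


CI = CO2 * 1000 / E
= 278.21 * 1000 / 4576.09
= 60.7964 g CO2/MJ

60.7964 g CO2/MJ


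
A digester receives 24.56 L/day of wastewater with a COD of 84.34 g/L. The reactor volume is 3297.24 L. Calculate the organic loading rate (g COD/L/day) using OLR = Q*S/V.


OLR = Q * S / V
= 24.56 * 84.34 / 3297.24
= 0.6282 g/L/day

0.6282 g/L/day


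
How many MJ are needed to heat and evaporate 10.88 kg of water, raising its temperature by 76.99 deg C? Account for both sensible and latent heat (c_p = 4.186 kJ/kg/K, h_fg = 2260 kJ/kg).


E = m_water * (4.186 * dT + 2260) / 1000
= 10.88 * (4.186 * 76.99 + 2260) / 1000
= 28.0952 MJ

28.0952 MJ


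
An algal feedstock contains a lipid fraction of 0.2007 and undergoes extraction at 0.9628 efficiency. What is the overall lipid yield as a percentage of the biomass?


Y = lipid_content * extraction_eff * 100
= 0.2007 * 0.9628 * 100
= 19.3234%

19.3234%


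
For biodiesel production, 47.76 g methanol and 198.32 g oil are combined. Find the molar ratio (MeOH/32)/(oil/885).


Molar ratio = n_MeOH / n_oil = (MeOH/32) / (oil/885) = (MeOH * 885) / (32 * oil)
= (47.76 * 885) / (32 * 198.32)
= 6.6603

6.6603


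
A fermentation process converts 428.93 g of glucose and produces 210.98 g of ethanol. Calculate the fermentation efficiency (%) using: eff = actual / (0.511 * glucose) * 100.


Fermentation efficiency = (actual / (0.511 * glucose)) * 100
= (210.98 / (0.511 * 428.93)) * 100
= 96.2574%

96.2574%


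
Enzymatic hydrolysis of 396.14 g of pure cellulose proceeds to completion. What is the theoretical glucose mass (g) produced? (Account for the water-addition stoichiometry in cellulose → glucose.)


glucose = cellulose * 180/162
= 396.14 * 180/162
= 440.1556 g

440.1556 g


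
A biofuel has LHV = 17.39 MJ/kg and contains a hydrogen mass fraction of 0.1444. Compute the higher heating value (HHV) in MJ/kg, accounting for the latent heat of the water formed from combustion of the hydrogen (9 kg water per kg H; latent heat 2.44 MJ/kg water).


HHV = LHV + H_frac * 9 * 2.44
= 17.39 + 0.1444 * 9 * 2.44
= 20.5610 MJ/kg

20.5610 MJ/kg


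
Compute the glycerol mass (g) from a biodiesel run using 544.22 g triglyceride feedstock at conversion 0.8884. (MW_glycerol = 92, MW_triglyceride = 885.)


glycerol = oil * conv * (92/885)
= 544.22 * 0.8884 * 92 / 885
= 50.2606 g

50.2606 g


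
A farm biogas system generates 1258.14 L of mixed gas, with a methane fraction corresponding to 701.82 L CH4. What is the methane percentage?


CH4% = V_CH4 / V_total * 100
= 701.82 / 1258.14 * 100
= 55.7823%

55.7823%


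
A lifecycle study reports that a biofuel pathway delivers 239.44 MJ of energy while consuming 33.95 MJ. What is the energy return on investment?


EROI = E_out / E_in
= 239.44 / 33.95
= 7.0527

7.0527


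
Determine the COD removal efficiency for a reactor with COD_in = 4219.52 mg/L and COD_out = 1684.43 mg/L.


eta = (COD_in - COD_out) / COD_in * 100
= (4219.52 - 1684.43) / 4219.52 * 100
= 60.0801%

60.0801%


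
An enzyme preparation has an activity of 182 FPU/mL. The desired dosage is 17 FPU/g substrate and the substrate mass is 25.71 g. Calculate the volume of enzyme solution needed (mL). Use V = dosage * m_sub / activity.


V = dosage * m_sub / activity
V = 17 * 25.71 / 182
V = 2.4015 mL

2.4015 mL


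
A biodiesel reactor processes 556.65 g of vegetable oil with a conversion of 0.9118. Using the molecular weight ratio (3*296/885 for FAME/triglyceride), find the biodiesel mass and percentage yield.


m_FAME = oil * conv * (3 * 296 / 885) = oil * conv * (888/885)
= 556.65 * 0.9118 * 888 / 885
= 509.2740 g
Y = m_FAME / oil * 100 = conv * (888/885) * 100
= 0.9118 * 888 / 885 * 100
= 91.49%

509.2740 g FAME; Y = 91.49%


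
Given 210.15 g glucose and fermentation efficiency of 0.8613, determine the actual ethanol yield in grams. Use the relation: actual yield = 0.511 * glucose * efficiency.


Actual ethanol: m = 0.511 * 210.15 * 0.8613
m = 92.4921 g

92.4921 g


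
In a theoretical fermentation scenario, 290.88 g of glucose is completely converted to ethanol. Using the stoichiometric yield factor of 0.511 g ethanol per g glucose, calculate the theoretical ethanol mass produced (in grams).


Theoretical ethanol yield: m_EtOH = 0.511 * m_glucose
m_EtOH = 0.511 * 290.88 = 148.6397 g

148.6397 g


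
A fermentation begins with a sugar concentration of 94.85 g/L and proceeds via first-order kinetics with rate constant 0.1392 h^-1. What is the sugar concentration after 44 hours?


S = S0 * exp(-k * t)
S = 94.85 * exp(-0.1392 * 44)
S = 0.2075 g/L

0.2075 g/L


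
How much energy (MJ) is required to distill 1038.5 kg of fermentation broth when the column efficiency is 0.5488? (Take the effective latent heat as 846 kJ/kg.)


E = m * 846 / (eta * 1000)
= 1038.5 * 846 / (0.5488 * 1000)
= 1600.8947 MJ

1600.8947 MJ


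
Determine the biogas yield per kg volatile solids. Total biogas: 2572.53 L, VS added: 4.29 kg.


Y = V / VS
= 2572.53 / 4.29
= 599.6573 L/kg VS

599.6573 L/kg VS


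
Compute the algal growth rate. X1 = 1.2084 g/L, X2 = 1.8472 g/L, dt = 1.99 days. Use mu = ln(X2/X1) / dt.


mu = ln(X2/X1) / dt
= ln(1.8472/1.2084) / 1.99
= 0.2133 per day

0.2133 per day


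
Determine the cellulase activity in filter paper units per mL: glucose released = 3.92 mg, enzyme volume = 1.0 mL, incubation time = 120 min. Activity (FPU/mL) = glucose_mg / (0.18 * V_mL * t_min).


Activity = glucose_mg / (0.18 mg/umol * V_mL * t_min)
= 3.92 / (0.18 * 1.0 * 120)
= 0.1815 FPU/mL

0.1815 FPU/mL


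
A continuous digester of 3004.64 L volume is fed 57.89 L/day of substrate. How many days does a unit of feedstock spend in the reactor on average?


HRT = V / Q
= 3004.64 / 57.89
= 51.9026 days

51.9026 days


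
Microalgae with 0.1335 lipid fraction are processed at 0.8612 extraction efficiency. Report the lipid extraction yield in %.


Y = lipid_content * extraction_eff * 100
= 0.1335 * 0.8612 * 100
= 11.4970%

11.4970%


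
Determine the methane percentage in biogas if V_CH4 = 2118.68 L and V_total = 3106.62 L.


CH4% = V_CH4 / V_total * 100
= 2118.68 / 3106.62 * 100
= 68.1989%

68.1989%


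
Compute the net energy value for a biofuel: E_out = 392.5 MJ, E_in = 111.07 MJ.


NEV = E_out - E_in
= 392.5 - 111.07
= 281.4300 MJ

281.4300 MJ


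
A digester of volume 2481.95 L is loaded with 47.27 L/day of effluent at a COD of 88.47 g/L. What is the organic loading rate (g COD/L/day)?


OLR = Q * S / V
= 47.27 * 88.47 / 2481.95
= 1.6850 g/L/day

1.6850 g/L/day


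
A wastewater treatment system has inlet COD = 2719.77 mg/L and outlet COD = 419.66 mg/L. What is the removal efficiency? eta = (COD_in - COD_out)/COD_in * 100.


eta = (COD_in - COD_out) / COD_in * 100
= (2719.77 - 419.66) / 2719.77 * 100
= 84.5700%

84.5700%


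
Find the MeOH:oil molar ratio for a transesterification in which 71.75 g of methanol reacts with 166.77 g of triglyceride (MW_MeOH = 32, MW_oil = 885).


Molar ratio = n_MeOH / n_oil = (MeOH/32) / (oil/885) = (MeOH * 885) / (32 * oil)
= (71.75 * 885) / (32 * 166.77)
= 11.8986

11.8986


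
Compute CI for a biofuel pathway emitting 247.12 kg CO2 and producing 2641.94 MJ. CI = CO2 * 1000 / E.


CI = CO2 * 1000 / E
= 247.12 * 1000 / 2641.94
= 93.5373 g CO2/MJ

93.5373 g CO2/MJ


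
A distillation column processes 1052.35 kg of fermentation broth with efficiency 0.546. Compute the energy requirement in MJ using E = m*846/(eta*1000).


E = m * 846 / (eta * 1000)
= 1052.35 * 846 / (0.546 * 1000)
= 1630.5643 MJ

1630.5643 MJ


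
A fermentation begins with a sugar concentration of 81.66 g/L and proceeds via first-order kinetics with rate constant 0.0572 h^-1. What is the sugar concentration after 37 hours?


S = S0 * exp(-k * t)
S = 81.66 * exp(-0.0572 * 37)
S = 9.8371 g/L

9.8371 g/L


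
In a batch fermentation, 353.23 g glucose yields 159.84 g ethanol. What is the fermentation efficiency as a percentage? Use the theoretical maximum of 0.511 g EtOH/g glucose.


Fermentation efficiency = (actual / (0.511 * glucose)) * 100
= (159.84 / (0.511 * 353.23)) * 100
= 88.5538%

88.5538%


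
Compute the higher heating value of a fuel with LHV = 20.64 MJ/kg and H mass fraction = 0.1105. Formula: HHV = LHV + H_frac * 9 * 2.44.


HHV = LHV + H_frac * 9 * 2.44
= 20.64 + 0.1105 * 9 * 2.44
= 23.0666 MJ/kg

23.0666 MJ/kg


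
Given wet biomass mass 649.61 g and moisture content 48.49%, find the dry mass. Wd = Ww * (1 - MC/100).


Wd = Ww * (1 - MC/100)
= 649.61 * (1 - 48.49/100)
= 334.6141 g

334.6141 g


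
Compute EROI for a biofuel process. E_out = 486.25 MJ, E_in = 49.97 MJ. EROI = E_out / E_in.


EROI = E_out / E_in
= 486.25 / 49.97
= 9.7308

9.7308


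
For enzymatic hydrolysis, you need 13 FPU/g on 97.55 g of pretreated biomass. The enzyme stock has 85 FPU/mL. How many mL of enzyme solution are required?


V = dosage * m_sub / activity
V = 13 * 97.55 / 85
V = 14.9194 mL

14.9194 mL


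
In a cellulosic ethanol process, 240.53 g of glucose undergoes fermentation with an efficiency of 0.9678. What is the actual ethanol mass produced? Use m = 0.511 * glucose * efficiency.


Actual ethanol: m = 0.511 * 240.53 * 0.9678
m = 118.9531 g

118.9531 g


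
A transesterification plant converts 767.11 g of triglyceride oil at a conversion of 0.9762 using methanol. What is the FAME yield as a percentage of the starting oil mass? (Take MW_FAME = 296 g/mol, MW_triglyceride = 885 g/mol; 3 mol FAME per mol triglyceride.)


m_FAME = oil * conv * (3 * 296 / 885) = oil * conv * (888/885)
= 767.11 * 0.9762 * 888 / 885
= 751.3913 g
Y = m_FAME / oil * 100 = conv * (888/885) * 100
= 0.9762 * 888 / 885 * 100
= 97.95%

97.95%


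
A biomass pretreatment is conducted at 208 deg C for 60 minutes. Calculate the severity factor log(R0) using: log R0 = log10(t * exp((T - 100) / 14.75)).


logR0 = log10(t * exp((T - 100) / 14.75))
= log10(60 * exp((208 - 100) / 14.75))
= 4.9581

4.9581


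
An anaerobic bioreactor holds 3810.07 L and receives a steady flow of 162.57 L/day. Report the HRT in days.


HRT = V / Q
= 3810.07 / 162.57
= 23.4365 days

23.4365 days


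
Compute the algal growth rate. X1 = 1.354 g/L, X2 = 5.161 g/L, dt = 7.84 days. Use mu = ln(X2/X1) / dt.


mu = ln(X2/X1) / dt
= ln(5.161/1.354) / 7.84
= 0.1707 per day

0.1707 per day


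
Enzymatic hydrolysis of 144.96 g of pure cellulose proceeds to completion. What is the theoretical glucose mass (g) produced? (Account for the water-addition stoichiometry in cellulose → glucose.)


glucose = cellulose * 180/162
= 144.96 * 180/162
= 161.0667 g

161.0667 g


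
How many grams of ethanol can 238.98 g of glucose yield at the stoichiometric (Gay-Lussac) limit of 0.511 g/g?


Theoretical ethanol yield: m_EtOH = 0.511 * m_glucose
m_EtOH = 0.511 * 238.98 = 122.1188 g

122.1188 g


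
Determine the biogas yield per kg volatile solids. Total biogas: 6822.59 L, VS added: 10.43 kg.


Y = V / VS
= 6822.59 / 10.43
= 654.1314 L/kg VS

654.1314 L/kg VS


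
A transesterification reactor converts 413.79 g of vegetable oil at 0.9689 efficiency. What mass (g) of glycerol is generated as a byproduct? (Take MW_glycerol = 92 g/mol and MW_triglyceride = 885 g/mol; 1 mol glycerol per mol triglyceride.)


glycerol = oil * conv * (92/885)
= 413.79 * 0.9689 * 92 / 885
= 41.6777 g

41.6777 g


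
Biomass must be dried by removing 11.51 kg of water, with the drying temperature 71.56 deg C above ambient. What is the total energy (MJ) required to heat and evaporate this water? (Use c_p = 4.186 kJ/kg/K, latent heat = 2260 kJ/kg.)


E = m_water * (4.186 * dT + 2260) / 1000
= 11.51 * (4.186 * 71.56 + 2260) / 1000
= 29.4604 MJ

29.4604 MJ


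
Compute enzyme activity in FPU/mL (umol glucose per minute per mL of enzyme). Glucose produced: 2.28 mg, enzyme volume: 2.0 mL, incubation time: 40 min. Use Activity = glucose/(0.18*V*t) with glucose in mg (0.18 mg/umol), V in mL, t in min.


Activity = glucose_mg / (0.18 mg/umol * V_mL * t_min)
= 2.28 / (0.18 * 2.0 * 40)
= 0.1583 FPU/mL

0.1583 FPU/mL


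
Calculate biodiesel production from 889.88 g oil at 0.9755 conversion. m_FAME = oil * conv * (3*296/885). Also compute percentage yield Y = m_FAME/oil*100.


m_FAME = oil * conv * (3 * 296 / 885) = oil * conv * (888/885)
= 889.88 * 0.9755 * 888 / 885
= 871.0206 g
Y = m_FAME / oil * 100 = conv * (888/885) * 100
= 0.9755 * 888 / 885 * 100
= 97.88%

871.0206 g FAME; Y = 97.88%


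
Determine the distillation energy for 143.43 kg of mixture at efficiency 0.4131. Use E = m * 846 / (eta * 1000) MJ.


E = m * 846 / (eta * 1000)
= 143.43 * 846 / (0.4131 * 1000)
= 293.7346 MJ

293.7346 MJ


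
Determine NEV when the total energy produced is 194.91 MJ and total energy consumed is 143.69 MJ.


NEV = E_out - E_in
= 194.91 - 143.69
= 51.2200 MJ

51.2200 MJ


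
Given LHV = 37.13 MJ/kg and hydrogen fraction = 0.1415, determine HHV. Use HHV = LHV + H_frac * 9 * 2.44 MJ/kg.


HHV = LHV + H_frac * 9 * 2.44
= 37.13 + 0.1415 * 9 * 2.44
= 40.2373 MJ/kg

40.2373 MJ/kg


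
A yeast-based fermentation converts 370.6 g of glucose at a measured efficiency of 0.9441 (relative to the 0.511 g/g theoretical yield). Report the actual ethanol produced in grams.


Actual ethanol: m = 0.511 * 370.6 * 0.9441
m = 178.7904 g

178.7904 g


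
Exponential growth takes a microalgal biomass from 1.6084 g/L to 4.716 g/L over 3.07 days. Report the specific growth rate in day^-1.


mu = ln(X2/X1) / dt
= ln(4.716/1.6084) / 3.07
= 0.3504 per day

0.3504 per day


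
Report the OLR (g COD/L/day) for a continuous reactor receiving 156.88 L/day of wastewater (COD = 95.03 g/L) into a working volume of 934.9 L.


OLR = Q * S / V
= 156.88 * 95.03 / 934.9
= 15.9464 g/L/day

15.9464 g/L/day


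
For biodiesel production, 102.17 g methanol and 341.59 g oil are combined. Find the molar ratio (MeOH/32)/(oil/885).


Molar ratio = n_MeOH / n_oil = (MeOH/32) / (oil/885) = (MeOH * 885) / (32 * oil)
= (102.17 * 885) / (32 * 341.59)
= 8.2720

8.2720


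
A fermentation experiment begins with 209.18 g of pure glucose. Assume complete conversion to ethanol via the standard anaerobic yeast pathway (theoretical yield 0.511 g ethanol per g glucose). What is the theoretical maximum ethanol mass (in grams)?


Theoretical ethanol yield: m_EtOH = 0.511 * m_glucose
m_EtOH = 0.511 * 209.18 = 106.8910 g

106.8910 g


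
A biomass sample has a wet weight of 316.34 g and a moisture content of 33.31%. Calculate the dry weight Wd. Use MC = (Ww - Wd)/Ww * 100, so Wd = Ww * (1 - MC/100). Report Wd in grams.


Wd = Ww * (1 - MC/100)
= 316.34 * (1 - 33.31/100)
= 210.9671 g

210.9671 g


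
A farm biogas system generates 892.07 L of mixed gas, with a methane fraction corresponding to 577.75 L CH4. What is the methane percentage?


CH4% = V_CH4 / V_total * 100
= 577.75 / 892.07 * 100
= 64.7651%

64.7651%


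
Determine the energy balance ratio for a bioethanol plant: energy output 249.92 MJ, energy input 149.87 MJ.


EROI = E_out / E_in
= 249.92 / 149.87
= 1.6676

1.6676


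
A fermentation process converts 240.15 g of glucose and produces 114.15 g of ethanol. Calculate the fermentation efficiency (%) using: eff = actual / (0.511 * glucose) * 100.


Fermentation efficiency = (actual / (0.511 * glucose)) * 100
= (114.15 / (0.511 * 240.15)) * 100
= 93.0192%

93.0192%
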